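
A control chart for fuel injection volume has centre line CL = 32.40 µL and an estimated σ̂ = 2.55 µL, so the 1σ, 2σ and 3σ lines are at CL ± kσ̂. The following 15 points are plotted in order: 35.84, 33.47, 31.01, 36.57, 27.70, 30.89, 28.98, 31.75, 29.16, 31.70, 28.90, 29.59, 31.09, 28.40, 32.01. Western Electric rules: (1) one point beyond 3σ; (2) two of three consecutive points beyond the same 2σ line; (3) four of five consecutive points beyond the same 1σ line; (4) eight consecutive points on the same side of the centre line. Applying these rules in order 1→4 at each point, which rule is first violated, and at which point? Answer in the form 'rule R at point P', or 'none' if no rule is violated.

Zone of each point (C = within 1σ̂, B = 1σ̂–2σ̂, A = 2σ̂–3σ̂, * = beyond 3σ̂; sign = side of CL): 1:+B, 2:+C, 3:-C, 4:+B, 5:-B, 6:-C, 7:-B, 8:-C, 9:-B, 10:-C, 11:-B, 12:-B, 13:-C, 14:-B, 15:-C
Rule 4 (eight consecutive points on the same side of the centre line) is satisfied at point 12.

rule 4 at point 12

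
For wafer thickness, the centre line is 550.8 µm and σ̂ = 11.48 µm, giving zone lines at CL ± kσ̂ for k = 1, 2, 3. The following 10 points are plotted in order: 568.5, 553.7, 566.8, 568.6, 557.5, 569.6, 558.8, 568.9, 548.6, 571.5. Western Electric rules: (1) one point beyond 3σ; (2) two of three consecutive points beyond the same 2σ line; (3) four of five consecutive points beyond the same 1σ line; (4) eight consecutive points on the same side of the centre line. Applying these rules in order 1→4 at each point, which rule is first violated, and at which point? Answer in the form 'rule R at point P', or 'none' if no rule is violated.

Zone of each point (C = within 1σ̂, B = 1σ̂–2σ̂, A = 2σ̂–3σ̂, * = beyond 3σ̂; sign = side of CL): 1:+B, 2:+C, 3:+B, 4:+B, 5:+C, 6:+B, 7:+C, 8:+B, 9:-C, 10:+B
Rule 4 (eight consecutive points on the same side of the centre line) is satisfied at point 8.

rule 4 at point 8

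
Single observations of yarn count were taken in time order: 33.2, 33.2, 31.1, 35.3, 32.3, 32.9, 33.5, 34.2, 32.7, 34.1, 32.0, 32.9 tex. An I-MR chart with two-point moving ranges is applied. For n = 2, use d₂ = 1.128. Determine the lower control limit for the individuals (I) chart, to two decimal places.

X̄ = (33.2 + 33.2 + 31.1 + 35.3 + 32.3 + 32.9 + 33.5 + 34.2 + 32.7 + 34.1 + 32.0 + 32.9) / 12 = 33.1167
Moving ranges: 0.0, 2.1, 4.2, 3.0, 0.6, 0.6, 0.7, 1.5, 1.4, 2.1, 0.9; M̄R̄ = 17.1000 / 11 = 1.5545
LCL = X̄ − 3·M̄R̄/d₂ = 33.1167 − 3 × 1.5545 / 1.128 = 28.9822

28.98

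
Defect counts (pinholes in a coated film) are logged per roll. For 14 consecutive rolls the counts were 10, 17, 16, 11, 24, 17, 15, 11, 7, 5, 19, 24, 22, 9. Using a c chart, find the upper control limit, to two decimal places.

c̄ = (10 + 17 + 16 + 11 + 24 + 17 + 15 + 11 + 7 + 5 + 19 + 24 + 22 + 9) / 14 = 207 / 14 = 14.7857
UCL = c̄ + 3√c̄ = 14.7857 + 3 × √14.7857 = 14.7857 + 3 × 3.8452 = 26.3214

26.32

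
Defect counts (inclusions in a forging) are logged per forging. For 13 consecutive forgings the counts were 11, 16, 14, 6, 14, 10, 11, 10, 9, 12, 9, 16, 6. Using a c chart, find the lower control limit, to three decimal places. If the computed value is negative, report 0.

c̄ = (11 + 16 + 14 + 6 + 14 + 10 + 11 + 10 + 9 + 12 + 9 + 16 + 6) / 13 = 144 / 13 = 11.0769
LCL = c̄ − 3√c̄ = 11.0769 − 3 × 3.3282 = 1.0923

1.092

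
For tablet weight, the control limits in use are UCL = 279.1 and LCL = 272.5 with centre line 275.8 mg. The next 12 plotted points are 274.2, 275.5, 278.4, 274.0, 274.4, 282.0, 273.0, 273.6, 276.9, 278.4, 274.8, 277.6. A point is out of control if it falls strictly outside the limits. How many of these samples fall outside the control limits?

Compare each point to [272.5, 279.1]: sample 6 = 282.0 > UCL.

1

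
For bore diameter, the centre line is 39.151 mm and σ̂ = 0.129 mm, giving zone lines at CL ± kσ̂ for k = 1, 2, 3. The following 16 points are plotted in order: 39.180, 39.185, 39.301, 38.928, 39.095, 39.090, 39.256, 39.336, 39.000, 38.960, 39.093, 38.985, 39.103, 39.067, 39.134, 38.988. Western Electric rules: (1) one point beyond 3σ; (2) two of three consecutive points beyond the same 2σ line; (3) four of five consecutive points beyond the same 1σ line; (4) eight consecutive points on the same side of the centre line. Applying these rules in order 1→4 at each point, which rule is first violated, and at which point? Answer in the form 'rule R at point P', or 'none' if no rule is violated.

Zone of each point (C = within 1σ̂, B = 1σ̂–2σ̂, A = 2σ̂–3σ̂, * = beyond 3σ̂; sign = side of CL): 1:+C, 2:+C, 3:+B, 4:-B, 5:-C, 6:-C, 7:+C, 8:+B, 9:-B, 10:-B, 11:-C, 12:-B, 13:-C, 14:-C, 15:-C, 16:-B
Rule 4 (eight consecutive points on the same side of the centre line) is satisfied at point 16.

rule 4 at point 16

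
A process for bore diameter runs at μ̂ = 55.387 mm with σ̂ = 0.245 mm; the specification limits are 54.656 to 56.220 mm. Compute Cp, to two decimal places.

1.06

Cp = (USL − LSL) / (6σ̂) = (56.220 − 54.656) / (6 × 0.245) = 1.5640 / 1.4700 = 1.0639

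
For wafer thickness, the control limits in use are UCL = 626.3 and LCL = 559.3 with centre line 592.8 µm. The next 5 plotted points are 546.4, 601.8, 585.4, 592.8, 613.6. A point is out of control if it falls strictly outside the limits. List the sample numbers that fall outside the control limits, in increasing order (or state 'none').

Compare each point to [559.3, 626.3]: sample 1 = 546.4 < LCL.

1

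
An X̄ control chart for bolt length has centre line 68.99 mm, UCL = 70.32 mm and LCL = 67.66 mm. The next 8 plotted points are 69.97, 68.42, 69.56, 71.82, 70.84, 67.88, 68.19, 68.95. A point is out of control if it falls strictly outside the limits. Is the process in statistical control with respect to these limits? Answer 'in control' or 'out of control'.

Compare each point to [67.66, 70.32]: sample 4 = 71.82 > UCL; sample 5 = 70.84 > UCL.

out of control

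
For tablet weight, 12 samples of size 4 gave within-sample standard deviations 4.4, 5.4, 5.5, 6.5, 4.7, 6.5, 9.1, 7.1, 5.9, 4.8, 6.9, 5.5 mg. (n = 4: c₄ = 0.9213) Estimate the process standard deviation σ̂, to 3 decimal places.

s̄ = (4.4 + 5.4 + 5.5 + 6.5 + 4.7 + 6.5 + 9.1 + 7.1 + 5.9 + 4.8 + 6.9 + 5.5) / 12 = 6.0250
σ̂ = s̄ / c₄ = 6.0250 / 0.9213 = 6.5397

6.540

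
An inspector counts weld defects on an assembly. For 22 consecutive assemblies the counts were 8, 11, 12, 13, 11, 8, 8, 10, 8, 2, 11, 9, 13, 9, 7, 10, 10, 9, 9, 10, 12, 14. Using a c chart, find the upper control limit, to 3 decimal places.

c̄ = (8 + 11 + 12 + 13 + 11 + 8 + 8 + 10 + 8 + 2 + 11 + 9 + 13 + 9 + 7 + 10 + 10 + 9 + 9 + 10 + 12 + 14) / 22 = 214 / 22 = 9.7273
UCL = c̄ + 3√c̄ = 9.7273 + 3 × √9.7273 = 9.7273 + 3 × 3.1189 = 19.0838

19.084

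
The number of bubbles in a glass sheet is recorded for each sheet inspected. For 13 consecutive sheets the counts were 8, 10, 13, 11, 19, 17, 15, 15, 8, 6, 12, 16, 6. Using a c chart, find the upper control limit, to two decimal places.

22.39

c̄ = (8 + 10 + 13 + 11 + 19 + 17 + 15 + 15 + 8 + 6 + 12 + 16 + 6) / 13 = 156 / 13 = 12.0000
UCL = c̄ + 3√c̄ = 12.0000 + 3 × √12.0000 = 12.0000 + 3 × 3.4641 = 22.3923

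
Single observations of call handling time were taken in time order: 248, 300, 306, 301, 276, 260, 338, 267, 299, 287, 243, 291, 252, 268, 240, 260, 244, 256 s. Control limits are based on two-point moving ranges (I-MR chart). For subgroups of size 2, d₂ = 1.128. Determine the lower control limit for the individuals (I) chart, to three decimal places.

192.871

X̄ = (248 + 300 + 306 + 301 + 276 + 260 + 338 + 267 + 299 + 287 + 243 + 291 + 252 + 268 + 240 + 260 + 244 + 256) / 18 = 274.2222
Moving ranges: 52, 6, 5, 25, 16, 78, 71, 32, 12, 44, 48, 39, 16, 28, 20, 16, 12; M̄R̄ = 520.0000 / 17 = 30.5882
LCL = X̄ − 3·M̄R̄/d₂ = 274.2222 − 3 × 30.5882 / 1.128 = 192.8705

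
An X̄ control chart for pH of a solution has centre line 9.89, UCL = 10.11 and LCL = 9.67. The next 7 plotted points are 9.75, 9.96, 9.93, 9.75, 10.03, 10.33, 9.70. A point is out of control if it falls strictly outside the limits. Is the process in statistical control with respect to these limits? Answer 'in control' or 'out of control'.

out of control

Compare each point to [9.67, 10.11]: sample 6 = 10.33 > UCL.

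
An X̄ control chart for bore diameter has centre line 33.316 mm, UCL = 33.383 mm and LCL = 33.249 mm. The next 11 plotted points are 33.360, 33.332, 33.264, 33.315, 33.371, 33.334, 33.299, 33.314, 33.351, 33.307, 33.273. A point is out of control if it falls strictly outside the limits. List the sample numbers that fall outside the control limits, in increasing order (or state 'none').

All 11 points lie within [33.249, 33.383].

none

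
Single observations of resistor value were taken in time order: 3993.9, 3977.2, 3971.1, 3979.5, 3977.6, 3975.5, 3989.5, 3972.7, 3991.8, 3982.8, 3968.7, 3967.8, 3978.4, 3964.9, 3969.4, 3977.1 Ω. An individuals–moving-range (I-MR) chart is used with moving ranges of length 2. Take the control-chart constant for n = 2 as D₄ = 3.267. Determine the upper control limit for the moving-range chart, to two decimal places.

31.67

Moving ranges: 16.7, 6.1, 8.4, 1.9, 2.1, 14.0, 16.8, 19.1, 9.0, 14.1, 0.9, 10.6, 13.5, 4.5, 7.7; M̄R̄ = 145.4000 / 15 = 9.6933
UCL_MR = D₄·M̄R̄ = 3.267 × 9.6933 = 31.6681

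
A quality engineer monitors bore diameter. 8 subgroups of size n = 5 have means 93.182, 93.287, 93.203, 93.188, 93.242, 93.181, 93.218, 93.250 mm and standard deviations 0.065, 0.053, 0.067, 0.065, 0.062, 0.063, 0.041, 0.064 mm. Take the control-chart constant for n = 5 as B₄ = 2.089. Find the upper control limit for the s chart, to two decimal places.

0.13

s̄ = (0.065 + 0.053 + 0.067 + 0.065 + 0.062 + 0.063 + 0.041 + 0.064) / 8 = 0.0600
UCL_s = B₄·s̄ = 2.089 × 0.0600 = 0.1253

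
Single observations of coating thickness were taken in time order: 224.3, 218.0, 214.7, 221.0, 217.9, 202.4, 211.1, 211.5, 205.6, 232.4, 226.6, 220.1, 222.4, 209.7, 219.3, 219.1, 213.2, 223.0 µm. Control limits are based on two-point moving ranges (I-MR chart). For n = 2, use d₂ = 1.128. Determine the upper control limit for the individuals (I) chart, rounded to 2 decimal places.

237.55

X̄ = (224.3 + 218.0 + 214.7 + 221.0 + 217.9 + 202.4 + 211.1 + 211.5 + 205.6 + 232.4 + 226.6 + 220.1 + 222.4 + 209.7 + 219.3 + 219.1 + 213.2 + 223.0) / 18 = 217.3500
Moving ranges: 6.3, 3.3, 6.3, 3.1, 15.5, 8.7, 0.4, 5.9, 26.8, 5.8, 6.5, 2.3, 12.7, 9.6, 0.2, 5.9, 9.8; M̄R̄ = 129.1000 / 17 = 7.5941
UCL = X̄ + 3·M̄R̄/d₂ = 217.3500 + 3 × 7.5941 / 1.128 = 237.5471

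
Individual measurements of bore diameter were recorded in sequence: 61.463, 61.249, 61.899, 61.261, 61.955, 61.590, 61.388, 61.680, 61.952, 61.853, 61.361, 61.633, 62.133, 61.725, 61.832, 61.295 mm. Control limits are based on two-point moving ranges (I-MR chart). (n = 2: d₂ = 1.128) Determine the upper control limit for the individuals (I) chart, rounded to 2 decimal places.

X̄ = (61.463 + 61.249 + 61.899 + 61.261 + 61.955 + 61.590 + 61.388 + 61.680 + 61.952 + 61.853 + 61.361 + 61.633 + 62.133 + 61.725 + 61.832 + 61.295) / 16 = 61.6418
Moving ranges: 0.214, 0.650, 0.638, 0.694, 0.365, 0.202, 0.292, 0.272, 0.099, 0.492, 0.272, 0.500, 0.408, 0.107, 0.537; M̄R̄ = 5.7420 / 15 = 0.3828
UCL = X̄ + 3·M̄R̄/d₂ = 61.6418 + 3 × 0.3828 / 1.128 = 62.6599

62.66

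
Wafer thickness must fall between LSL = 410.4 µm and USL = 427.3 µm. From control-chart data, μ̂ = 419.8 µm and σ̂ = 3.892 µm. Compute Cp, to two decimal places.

Cp = (USL − LSL) / (6σ̂) = (427.3 − 410.4) / (6 × 3.892) = 16.9000 / 23.3520 = 0.7237

0.72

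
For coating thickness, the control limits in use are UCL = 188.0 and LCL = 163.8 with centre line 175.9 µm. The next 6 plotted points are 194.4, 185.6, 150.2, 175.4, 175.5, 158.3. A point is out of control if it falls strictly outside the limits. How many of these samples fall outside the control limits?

Compare each point to [163.8, 188.0]: sample 1 = 194.4 > UCL; sample 3 = 150.2 < LCL; sample 6 = 158.3 < LCL.

3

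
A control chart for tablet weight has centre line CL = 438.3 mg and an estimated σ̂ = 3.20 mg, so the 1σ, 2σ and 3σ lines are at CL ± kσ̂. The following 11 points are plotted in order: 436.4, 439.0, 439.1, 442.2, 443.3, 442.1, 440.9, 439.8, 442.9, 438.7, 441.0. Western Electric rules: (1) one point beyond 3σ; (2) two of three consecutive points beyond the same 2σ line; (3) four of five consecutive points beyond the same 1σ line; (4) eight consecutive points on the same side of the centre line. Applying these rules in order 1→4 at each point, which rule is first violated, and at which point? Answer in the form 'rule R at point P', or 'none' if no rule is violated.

rule 4 at point 9

Zone of each point (C = within 1σ̂, B = 1σ̂–2σ̂, A = 2σ̂–3σ̂, * = beyond 3σ̂; sign = side of CL): 1:-C, 2:+C, 3:+C, 4:+B, 5:+B, 6:+B, 7:+C, 8:+C, 9:+B, 10:+C, 11:+C
Rule 4 (eight consecutive points on the same side of the centre line) is satisfied at point 9.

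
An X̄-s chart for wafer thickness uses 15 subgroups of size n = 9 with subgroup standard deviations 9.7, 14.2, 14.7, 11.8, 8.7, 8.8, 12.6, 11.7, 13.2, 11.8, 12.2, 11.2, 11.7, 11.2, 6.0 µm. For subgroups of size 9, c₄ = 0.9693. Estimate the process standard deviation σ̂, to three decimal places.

11.658

s̄ = (9.7 + 14.2 + 14.7 + 11.8 + 8.7 + 8.8 + 12.6 + 11.7 + 13.2 + 11.8 + 12.2 + 11.2 + 11.7 + 11.2 + 6.0) / 15 = 11.3000
σ̂ = s̄ / c₄ = 11.3000 / 0.9693 = 11.6579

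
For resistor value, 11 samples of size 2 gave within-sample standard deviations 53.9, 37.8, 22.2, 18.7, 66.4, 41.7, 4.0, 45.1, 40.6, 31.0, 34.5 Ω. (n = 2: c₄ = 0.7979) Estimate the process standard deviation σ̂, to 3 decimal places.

45.107

s̄ = (53.9 + 37.8 + 22.2 + 18.7 + 66.4 + 41.7 + 4.0 + 45.1 + 40.6 + 31.0 + 34.5) / 11 = 35.9909
σ̂ = s̄ / c₄ = 35.9909 / 0.7979 = 45.1070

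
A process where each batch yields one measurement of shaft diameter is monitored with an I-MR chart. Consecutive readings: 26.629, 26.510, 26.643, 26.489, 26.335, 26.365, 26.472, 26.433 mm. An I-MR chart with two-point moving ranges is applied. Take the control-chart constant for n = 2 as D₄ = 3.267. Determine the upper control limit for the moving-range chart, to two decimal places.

Moving ranges: 0.119, 0.133, 0.154, 0.154, 0.030, 0.107, 0.039; M̄R̄ = 0.7360 / 7 = 0.1051
UCL_MR = D₄·M̄R̄ = 3.267 × 0.1051 = 0.3435

0.34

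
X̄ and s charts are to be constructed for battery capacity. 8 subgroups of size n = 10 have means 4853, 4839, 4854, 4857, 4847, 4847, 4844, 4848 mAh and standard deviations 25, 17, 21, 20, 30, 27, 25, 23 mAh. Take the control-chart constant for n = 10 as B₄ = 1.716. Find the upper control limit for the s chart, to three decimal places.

40.326

s̄ = (25 + 17 + 21 + 20 + 30 + 27 + 25 + 23) / 8 = 23.5000
UCL_s = B₄·s̄ = 1.716 × 23.5000 = 40.3260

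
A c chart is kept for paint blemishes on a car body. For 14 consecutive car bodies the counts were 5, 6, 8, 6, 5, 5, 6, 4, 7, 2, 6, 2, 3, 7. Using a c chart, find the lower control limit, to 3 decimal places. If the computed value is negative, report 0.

0.000

c̄ = (5 + 6 + 8 + 6 + 5 + 5 + 6 + 4 + 7 + 2 + 6 + 2 + 3 + 7) / 14 = 72 / 14 = 5.1429
LCL = c̄ − 3√c̄ = 5.1429 − 3 × 2.2678 = -1.6605 → 0 (cannot be negative)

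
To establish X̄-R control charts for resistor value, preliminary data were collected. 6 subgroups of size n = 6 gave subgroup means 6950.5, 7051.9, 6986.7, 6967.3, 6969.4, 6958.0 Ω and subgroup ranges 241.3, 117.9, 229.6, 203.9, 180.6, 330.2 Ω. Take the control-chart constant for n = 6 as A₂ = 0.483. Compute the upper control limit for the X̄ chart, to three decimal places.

7085.565

X̄̄ = (6950.5 + 7051.9 + 6986.7 + 6967.3 + 6969.4 + 6958.0) / 6 = 41883.8000 / 6 = 6980.6333
R̄ = (241.3 + 117.9 + 229.6 + 203.9 + 180.6 + 330.2) / 6 = 1303.5000 / 6 = 217.2500
UCL = X̄̄ + A₂·R̄ = 6980.6333 + 0.483 × 217.2500 = 7085.5651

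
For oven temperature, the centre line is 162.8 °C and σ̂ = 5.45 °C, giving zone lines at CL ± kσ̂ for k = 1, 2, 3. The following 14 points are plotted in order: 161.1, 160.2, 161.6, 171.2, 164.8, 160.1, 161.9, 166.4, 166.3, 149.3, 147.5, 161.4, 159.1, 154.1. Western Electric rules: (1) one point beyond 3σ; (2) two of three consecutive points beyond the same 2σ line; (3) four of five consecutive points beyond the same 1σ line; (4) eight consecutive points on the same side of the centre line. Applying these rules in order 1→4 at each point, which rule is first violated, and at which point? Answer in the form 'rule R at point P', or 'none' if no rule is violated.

Zone of each point (C = within 1σ̂, B = 1σ̂–2σ̂, A = 2σ̂–3σ̂, * = beyond 3σ̂; sign = side of CL): 1:-C, 2:-C, 3:-C, 4:+B, 5:+C, 6:-C, 7:-C, 8:+C, 9:+C, 10:-A, 11:-A, 12:-C, 13:-C, 14:-B
Rule 2 (two of three consecutive points beyond the same 2σ limit) is satisfied at point 11.

rule 2 at point 11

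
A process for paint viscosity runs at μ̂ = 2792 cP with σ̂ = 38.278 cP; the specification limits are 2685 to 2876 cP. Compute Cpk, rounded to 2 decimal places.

Cpu = (USL − μ̂) / (3σ̂) = (2876 − 2792) / (3 × 38.278) = 0.7315; Cpl = (μ̂ − LSL) / (3σ̂) = (2792 − 2685) / (3 × 38.278) = 0.9318; Cpk = min(Cpu, Cpl) = 0.7315

0.73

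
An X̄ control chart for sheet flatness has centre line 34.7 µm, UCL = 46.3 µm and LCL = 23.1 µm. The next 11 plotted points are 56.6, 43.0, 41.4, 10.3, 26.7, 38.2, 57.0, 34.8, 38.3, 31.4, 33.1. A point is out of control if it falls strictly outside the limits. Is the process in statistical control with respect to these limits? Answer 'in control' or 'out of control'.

out of control

Compare each point to [23.1, 46.3]: sample 1 = 56.6 > UCL; sample 4 = 10.3 < LCL; sample 7 = 57.0 > UCL.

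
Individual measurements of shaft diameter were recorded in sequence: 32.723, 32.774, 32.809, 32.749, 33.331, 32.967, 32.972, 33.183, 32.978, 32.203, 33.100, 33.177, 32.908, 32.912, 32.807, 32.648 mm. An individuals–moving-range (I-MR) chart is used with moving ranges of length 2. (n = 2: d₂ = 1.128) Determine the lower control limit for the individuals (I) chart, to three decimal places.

32.216

X̄ = (32.723 + 32.774 + 32.809 + 32.749 + 33.331 + 32.967 + 32.972 + 33.183 + 32.978 + 32.203 + 33.100 + 33.177 + 32.908 + 32.912 + 32.807 + 32.648) / 16 = 32.8901
Moving ranges: 0.051, 0.035, 0.060, 0.582, 0.364, 0.005, 0.211, 0.205, 0.775, 0.897, 0.077, 0.269, 0.004, 0.105, 0.159; M̄R̄ = 3.7990 / 15 = 0.2533
LCL = X̄ − 3·M̄R̄/d₂ = 32.8901 − 3 × 0.2533 / 1.128 = 32.2165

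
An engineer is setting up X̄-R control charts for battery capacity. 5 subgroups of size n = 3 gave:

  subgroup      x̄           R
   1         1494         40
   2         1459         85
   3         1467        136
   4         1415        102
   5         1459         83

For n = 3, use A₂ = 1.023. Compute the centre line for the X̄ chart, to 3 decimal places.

X̄̄ = (1494 + 1459 + 1467 + 1415 + 1459) / 5 = 7294.0000 / 5 = 1458.8000
CL = X̄̄ = 1458.8000

1458.800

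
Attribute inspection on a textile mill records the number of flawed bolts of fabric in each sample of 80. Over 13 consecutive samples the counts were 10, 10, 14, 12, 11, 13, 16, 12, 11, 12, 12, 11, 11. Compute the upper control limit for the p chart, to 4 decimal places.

0.2685

p̄ = Σdᵢ / (k·n) = 155 / (13 × 80) = 0.14904
UCL = p̄ + 3·√(p̄(1−p̄)/n) = 0.14904 + 3 × √(0.14904×0.85096/80) = 0.14904 + 3 × 0.03982 = 0.26849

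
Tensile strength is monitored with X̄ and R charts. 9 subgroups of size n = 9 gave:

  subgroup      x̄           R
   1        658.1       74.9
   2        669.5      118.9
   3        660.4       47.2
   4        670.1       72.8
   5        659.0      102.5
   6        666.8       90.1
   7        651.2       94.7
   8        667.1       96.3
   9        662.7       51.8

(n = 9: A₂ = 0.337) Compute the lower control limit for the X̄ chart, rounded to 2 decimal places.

X̄̄ = (658.1 + 669.5 + 660.4 + 670.1 + 659.0 + 666.8 + 651.2 + 667.1 + 662.7) / 9 = 5964.9000 / 9 = 662.7667
R̄ = (74.9 + 118.9 + 47.2 + 72.8 + 102.5 + 90.1 + 94.7 + 96.3 + 51.8) / 9 = 749.2000 / 9 = 83.2444
LCL = X̄̄ − A₂·R̄ = 662.7667 − 0.337 × 83.2444 = 634.7133

634.71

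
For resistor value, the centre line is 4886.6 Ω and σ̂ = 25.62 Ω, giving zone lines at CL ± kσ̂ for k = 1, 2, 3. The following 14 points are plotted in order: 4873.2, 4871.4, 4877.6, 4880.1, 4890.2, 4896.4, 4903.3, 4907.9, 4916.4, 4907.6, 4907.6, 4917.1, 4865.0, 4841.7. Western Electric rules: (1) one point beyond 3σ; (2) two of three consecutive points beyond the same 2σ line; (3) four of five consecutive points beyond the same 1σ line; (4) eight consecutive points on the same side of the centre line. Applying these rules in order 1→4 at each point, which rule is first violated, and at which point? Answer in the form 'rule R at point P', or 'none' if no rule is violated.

rule 4 at point 12

Zone of each point (C = within 1σ̂, B = 1σ̂–2σ̂, A = 2σ̂–3σ̂, * = beyond 3σ̂; sign = side of CL): 1:-C, 2:-C, 3:-C, 4:-C, 5:+C, 6:+C, 7:+C, 8:+C, 9:+B, 10:+C, 11:+C, 12:+B, 13:-C, 14:-B
Rule 4 (eight consecutive points on the same side of the centre line) is satisfied at point 12.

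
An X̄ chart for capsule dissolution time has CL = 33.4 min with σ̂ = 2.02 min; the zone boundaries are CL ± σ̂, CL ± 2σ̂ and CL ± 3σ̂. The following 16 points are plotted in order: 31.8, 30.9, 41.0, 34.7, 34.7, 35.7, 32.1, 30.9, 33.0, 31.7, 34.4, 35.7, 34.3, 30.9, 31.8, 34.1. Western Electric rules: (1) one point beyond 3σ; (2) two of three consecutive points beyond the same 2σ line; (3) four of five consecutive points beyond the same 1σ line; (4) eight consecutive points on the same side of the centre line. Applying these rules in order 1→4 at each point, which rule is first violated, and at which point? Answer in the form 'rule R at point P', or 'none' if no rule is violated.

Zone of each point (C = within 1σ̂, B = 1σ̂–2σ̂, A = 2σ̂–3σ̂, * = beyond 3σ̂; sign = side of CL): 1:-C, 2:-B, 3:+*, 4:+C, 5:+C, 6:+B, 7:-C, 8:-B, 9:-C, 10:-C, 11:+C, 12:+B, 13:+C, 14:-B, 15:-C, 16:+C
Rule 1 (one point beyond the 3σ limits) is satisfied at point 3.

rule 1 at point 3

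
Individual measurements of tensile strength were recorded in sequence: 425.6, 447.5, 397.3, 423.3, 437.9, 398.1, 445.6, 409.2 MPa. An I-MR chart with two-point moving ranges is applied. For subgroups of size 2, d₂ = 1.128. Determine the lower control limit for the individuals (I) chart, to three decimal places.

X̄ = (425.6 + 447.5 + 397.3 + 423.3 + 437.9 + 398.1 + 445.6 + 409.2) / 8 = 423.0625
Moving ranges: 21.9, 50.2, 26.0, 14.6, 39.8, 47.5, 36.4; M̄R̄ = 236.4000 / 7 = 33.7714
LCL = X̄ − 3·M̄R̄/d₂ = 423.0625 − 3 × 33.7714 / 1.128 = 333.2449

333.245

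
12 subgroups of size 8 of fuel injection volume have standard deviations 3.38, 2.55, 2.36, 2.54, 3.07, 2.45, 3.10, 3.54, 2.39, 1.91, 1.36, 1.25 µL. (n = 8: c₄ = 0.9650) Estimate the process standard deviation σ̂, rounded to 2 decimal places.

s̄ = (3.38 + 2.55 + 2.36 + 2.54 + 3.07 + 2.45 + 3.10 + 3.54 + 2.39 + 1.91 + 1.36 + 1.25) / 12 = 2.4917
σ̂ = s̄ / c₄ = 2.4917 / 0.9650 = 2.5820

2.58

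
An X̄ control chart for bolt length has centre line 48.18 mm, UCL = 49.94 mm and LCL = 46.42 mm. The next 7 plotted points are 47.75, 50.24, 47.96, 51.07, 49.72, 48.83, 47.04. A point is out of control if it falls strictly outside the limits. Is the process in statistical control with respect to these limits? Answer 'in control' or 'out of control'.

Compare each point to [46.42, 49.94]: sample 2 = 50.24 > UCL; sample 4 = 51.07 > UCL.

out of control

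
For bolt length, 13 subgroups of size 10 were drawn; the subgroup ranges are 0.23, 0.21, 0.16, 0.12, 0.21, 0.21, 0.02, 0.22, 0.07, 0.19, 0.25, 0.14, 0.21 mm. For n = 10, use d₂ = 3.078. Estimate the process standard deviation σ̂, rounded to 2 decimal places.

R̄ = (0.23 + 0.21 + 0.16 + 0.12 + 0.21 + 0.21 + 0.02 + 0.22 + 0.07 + 0.19 + 0.25 + 0.14 + 0.21) / 13 = 0.1723
σ̂ = R̄ / d₂ = 0.1723 / 3.078 = 0.0560

0.06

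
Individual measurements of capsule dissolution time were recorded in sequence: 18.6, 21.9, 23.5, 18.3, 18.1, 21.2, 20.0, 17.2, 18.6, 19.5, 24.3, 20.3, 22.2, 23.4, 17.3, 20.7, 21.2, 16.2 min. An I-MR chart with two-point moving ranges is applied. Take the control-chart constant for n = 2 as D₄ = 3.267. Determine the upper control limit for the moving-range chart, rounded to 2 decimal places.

8.96

Moving ranges: 3.3, 1.6, 5.2, 0.2, 3.1, 1.2, 2.8, 1.4, 0.9, 4.8, 4.0, 1.9, 1.2, 6.1, 3.4, 0.5, 5.0; M̄R̄ = 46.6000 / 17 = 2.7412
UCL_MR = D₄·M̄R̄ = 3.267 × 2.7412 = 8.9554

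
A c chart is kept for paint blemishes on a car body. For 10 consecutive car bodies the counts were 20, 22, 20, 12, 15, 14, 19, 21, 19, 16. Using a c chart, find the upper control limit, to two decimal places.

30.46

c̄ = (20 + 22 + 20 + 12 + 15 + 14 + 19 + 21 + 19 + 16) / 10 = 178 / 10 = 17.8000
UCL = c̄ + 3√c̄ = 17.8000 + 3 × √17.8000 = 17.8000 + 3 × 4.2190 = 30.4570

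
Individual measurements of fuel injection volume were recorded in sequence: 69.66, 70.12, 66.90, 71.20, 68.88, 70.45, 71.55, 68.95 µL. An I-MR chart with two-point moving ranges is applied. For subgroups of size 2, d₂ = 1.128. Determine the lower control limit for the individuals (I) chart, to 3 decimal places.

63.798

X̄ = (69.66 + 70.12 + 66.90 + 71.20 + 68.88 + 70.45 + 71.55 + 68.95) / 8 = 69.7138
Moving ranges: 0.46, 3.22, 4.30, 2.32, 1.57, 1.10, 2.60; M̄R̄ = 15.5700 / 7 = 2.2243
LCL = X̄ − 3·M̄R̄/d₂ = 69.7138 − 3 × 2.2243 / 1.128 = 63.7981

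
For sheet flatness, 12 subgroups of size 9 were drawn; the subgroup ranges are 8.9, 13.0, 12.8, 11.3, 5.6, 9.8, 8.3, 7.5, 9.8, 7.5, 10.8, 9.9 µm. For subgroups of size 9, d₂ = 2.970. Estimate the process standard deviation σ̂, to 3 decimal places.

R̄ = (8.9 + 13.0 + 12.8 + 11.3 + 5.6 + 9.8 + 8.3 + 7.5 + 9.8 + 7.5 + 10.8 + 9.9) / 12 = 9.6000
σ̂ = R̄ / d₂ = 9.6000 / 2.970 = 3.2323

3.232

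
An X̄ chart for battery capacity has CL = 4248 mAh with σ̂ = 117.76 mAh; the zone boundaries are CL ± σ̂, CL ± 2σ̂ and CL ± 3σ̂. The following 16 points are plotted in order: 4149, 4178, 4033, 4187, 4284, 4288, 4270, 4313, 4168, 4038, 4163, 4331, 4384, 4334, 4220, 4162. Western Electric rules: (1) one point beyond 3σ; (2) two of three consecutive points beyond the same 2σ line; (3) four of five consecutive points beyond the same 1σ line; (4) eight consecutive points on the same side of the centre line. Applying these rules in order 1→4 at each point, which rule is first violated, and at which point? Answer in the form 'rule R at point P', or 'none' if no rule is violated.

Zone of each point (C = within 1σ̂, B = 1σ̂–2σ̂, A = 2σ̂–3σ̂, * = beyond 3σ̂; sign = side of CL): 1:-C, 2:-C, 3:-B, 4:-C, 5:+C, 6:+C, 7:+C, 8:+C, 9:-C, 10:-B, 11:-C, 12:+C, 13:+B, 14:+C, 15:-C, 16:-C
No rule fires across all 16 points.

none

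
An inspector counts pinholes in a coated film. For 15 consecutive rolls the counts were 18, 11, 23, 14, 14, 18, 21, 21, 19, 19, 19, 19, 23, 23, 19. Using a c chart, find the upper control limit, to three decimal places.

c̄ = (18 + 11 + 23 + 14 + 14 + 18 + 21 + 21 + 19 + 19 + 19 + 19 + 23 + 23 + 19) / 15 = 281 / 15 = 18.7333
UCL = c̄ + 3√c̄ = 18.7333 + 3 × √18.7333 = 18.7333 + 3 × 4.3282 = 31.7179

31.718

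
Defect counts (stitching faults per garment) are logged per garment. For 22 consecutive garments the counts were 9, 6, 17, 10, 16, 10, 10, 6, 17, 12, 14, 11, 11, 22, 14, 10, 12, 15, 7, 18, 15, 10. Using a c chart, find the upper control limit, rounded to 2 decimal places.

c̄ = (9 + 6 + 17 + 10 + 16 + 10 + 10 + 6 + 17 + 12 + 14 + 11 + 11 + 22 + 14 + 10 + 12 + 15 + 7 + 18 + 15 + 10) / 22 = 272 / 22 = 12.3636
UCL = c̄ + 3√c̄ = 12.3636 + 3 × √12.3636 = 12.3636 + 3 × 3.5162 = 22.9122

22.91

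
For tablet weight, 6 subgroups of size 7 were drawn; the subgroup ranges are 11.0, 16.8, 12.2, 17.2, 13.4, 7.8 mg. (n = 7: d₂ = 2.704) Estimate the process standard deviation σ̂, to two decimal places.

R̄ = (11.0 + 16.8 + 12.2 + 17.2 + 13.4 + 7.8) / 6 = 13.0667
σ̂ = R̄ / d₂ = 13.0667 / 2.704 = 4.8323

4.83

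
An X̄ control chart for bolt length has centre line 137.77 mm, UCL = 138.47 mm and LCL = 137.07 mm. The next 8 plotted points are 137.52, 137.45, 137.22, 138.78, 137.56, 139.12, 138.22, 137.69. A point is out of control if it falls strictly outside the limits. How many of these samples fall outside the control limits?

2

Compare each point to [137.07, 138.47]: sample 4 = 138.78 > UCL; sample 6 = 139.12 > UCL.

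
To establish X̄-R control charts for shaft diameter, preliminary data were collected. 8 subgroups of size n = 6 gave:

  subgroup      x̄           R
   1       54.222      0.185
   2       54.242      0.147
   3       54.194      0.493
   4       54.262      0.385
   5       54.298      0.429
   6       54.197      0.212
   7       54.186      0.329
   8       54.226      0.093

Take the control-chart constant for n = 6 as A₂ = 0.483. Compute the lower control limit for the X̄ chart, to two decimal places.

54.09

X̄̄ = (54.222 + 54.242 + 54.194 + 54.262 + 54.298 + 54.197 + 54.186 + 54.226) / 8 = 433.8270 / 8 = 54.2284
R̄ = (0.185 + 0.147 + 0.493 + 0.385 + 0.429 + 0.212 + 0.329 + 0.093) / 8 = 2.2730 / 8 = 0.2841
LCL = X̄̄ − A₂·R̄ = 54.2284 − 0.483 × 0.2841 = 54.0911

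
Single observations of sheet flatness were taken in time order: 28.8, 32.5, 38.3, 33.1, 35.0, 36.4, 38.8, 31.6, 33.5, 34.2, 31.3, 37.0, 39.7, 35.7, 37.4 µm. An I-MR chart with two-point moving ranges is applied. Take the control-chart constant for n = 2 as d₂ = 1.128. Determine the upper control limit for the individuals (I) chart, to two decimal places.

X̄ = (28.8 + 32.5 + 38.3 + 33.1 + 35.0 + 36.4 + 38.8 + 31.6 + 33.5 + 34.2 + 31.3 + 37.0 + 39.7 + 35.7 + 37.4) / 15 = 34.8867
Moving ranges: 3.7, 5.8, 5.2, 1.9, 1.4, 2.4, 7.2, 1.9, 0.7, 2.9, 5.7, 2.7, 4.0, 1.7; M̄R̄ = 47.2000 / 14 = 3.3714
UCL = X̄ + 3·M̄R̄/d₂ = 34.8867 + 3 × 3.3714 / 1.128 = 43.8532

43.85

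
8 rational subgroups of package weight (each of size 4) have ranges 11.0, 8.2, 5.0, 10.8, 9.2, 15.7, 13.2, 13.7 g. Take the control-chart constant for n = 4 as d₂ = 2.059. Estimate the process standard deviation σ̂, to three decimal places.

R̄ = (11.0 + 8.2 + 5.0 + 10.8 + 9.2 + 15.7 + 13.2 + 13.7) / 8 = 10.8500
σ̂ = R̄ / d₂ = 10.8500 / 2.059 = 5.2695

5.270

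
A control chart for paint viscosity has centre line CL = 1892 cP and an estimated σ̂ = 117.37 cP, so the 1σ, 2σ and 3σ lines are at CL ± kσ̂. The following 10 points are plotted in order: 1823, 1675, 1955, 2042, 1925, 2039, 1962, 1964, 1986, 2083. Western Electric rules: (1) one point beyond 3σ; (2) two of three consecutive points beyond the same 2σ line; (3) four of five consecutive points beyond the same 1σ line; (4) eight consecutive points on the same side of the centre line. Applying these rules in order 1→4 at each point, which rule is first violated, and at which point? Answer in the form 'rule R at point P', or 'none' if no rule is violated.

rule 4 at point 10

Zone of each point (C = within 1σ̂, B = 1σ̂–2σ̂, A = 2σ̂–3σ̂, * = beyond 3σ̂; sign = side of CL): 1:-C, 2:-B, 3:+C, 4:+B, 5:+C, 6:+B, 7:+C, 8:+C, 9:+C, 10:+B
Rule 4 (eight consecutive points on the same side of the centre line) is satisfied at point 10.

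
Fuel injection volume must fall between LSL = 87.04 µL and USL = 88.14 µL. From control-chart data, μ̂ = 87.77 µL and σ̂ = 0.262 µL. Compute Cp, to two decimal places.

Cp = (USL − LSL) / (6σ̂) = (88.14 − 87.04) / (6 × 0.262) = 1.1000 / 1.5720 = 0.6997

0.70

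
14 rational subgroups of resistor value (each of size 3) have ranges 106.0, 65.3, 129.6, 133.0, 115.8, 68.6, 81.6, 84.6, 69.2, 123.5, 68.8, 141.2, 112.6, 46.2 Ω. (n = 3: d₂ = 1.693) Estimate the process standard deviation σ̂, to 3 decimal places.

R̄ = (106.0 + 65.3 + 129.6 + 133.0 + 115.8 + 68.6 + 81.6 + 84.6 + 69.2 + 123.5 + 68.8 + 141.2 + 112.6 + 46.2) / 14 = 96.1429
σ̂ = R̄ / d₂ = 96.1429 / 1.693 = 56.7885

56.788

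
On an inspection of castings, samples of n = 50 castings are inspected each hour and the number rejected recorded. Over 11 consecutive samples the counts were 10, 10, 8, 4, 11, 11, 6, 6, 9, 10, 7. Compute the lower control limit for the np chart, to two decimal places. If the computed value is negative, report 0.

p̄ = Σdᵢ / (k·n) = 92 / (11 × 50) = 0.16727
LCL = np̄ − 3·√(np̄(1−p̄)) = 8.3636 − 3 × 2.6391 = 0.4465

0.45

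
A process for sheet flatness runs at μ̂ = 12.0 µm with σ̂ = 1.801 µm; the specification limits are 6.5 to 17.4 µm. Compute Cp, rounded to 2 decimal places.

Cp = (USL − LSL) / (6σ̂) = (17.4 − 6.5) / (6 × 1.801) = 10.9000 / 10.8060 = 1.0087

1.01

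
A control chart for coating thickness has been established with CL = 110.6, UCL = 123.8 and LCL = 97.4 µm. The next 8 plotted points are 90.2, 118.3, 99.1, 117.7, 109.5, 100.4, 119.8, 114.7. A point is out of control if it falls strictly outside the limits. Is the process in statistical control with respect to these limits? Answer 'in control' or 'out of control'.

Compare each point to [97.4, 123.8]: sample 1 = 90.2 < LCL.

out of control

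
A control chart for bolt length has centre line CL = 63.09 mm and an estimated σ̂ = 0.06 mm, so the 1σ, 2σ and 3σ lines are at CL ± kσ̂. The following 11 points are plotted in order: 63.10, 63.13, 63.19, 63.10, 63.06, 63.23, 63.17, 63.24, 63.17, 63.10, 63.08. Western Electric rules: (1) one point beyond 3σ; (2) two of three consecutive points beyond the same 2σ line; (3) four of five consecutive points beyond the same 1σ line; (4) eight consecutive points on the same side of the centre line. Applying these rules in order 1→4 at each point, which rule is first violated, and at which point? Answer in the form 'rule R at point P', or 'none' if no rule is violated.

rule 2 at point 8

Zone of each point (C = within 1σ̂, B = 1σ̂–2σ̂, A = 2σ̂–3σ̂, * = beyond 3σ̂; sign = side of CL): 1:+C, 2:+C, 3:+B, 4:+C, 5:-C, 6:+A, 7:+B, 8:+A, 9:+B, 10:+C, 11:-C
Rule 2 (two of three consecutive points beyond the same 2σ limit) is satisfied at point 8.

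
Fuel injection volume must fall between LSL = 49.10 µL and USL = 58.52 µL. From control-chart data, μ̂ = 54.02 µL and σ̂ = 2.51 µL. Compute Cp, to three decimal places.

0.625

Cp = (USL − LSL) / (6σ̂) = (58.52 − 49.10) / (6 × 2.51) = 9.4200 / 15.0600 = 0.6255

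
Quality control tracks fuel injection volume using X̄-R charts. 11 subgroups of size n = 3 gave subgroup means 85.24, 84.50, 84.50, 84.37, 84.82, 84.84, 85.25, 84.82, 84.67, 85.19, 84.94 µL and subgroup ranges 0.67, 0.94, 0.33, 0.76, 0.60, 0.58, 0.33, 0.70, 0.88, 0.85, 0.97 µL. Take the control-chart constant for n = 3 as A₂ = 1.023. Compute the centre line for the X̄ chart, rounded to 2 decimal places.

X̄̄ = (85.24 + 84.50 + 84.50 + 84.37 + 84.82 + 84.84 + 85.25 + 84.82 + 84.67 + 85.19 + 84.94) / 11 = 933.1400 / 11 = 84.8309
CL = X̄̄ = 84.8309

84.83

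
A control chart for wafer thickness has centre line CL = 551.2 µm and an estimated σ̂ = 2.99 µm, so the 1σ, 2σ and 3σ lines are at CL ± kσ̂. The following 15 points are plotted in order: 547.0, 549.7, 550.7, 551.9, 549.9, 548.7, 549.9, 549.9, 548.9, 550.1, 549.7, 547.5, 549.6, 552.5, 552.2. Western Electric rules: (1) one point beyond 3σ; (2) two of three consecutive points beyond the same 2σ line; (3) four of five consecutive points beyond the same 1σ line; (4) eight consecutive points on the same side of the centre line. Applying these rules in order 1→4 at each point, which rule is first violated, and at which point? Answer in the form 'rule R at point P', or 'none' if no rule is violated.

rule 4 at point 12

Zone of each point (C = within 1σ̂, B = 1σ̂–2σ̂, A = 2σ̂–3σ̂, * = beyond 3σ̂; sign = side of CL): 1:-B, 2:-C, 3:-C, 4:+C, 5:-C, 6:-C, 7:-C, 8:-C, 9:-C, 10:-C, 11:-C, 12:-B, 13:-C, 14:+C, 15:+C
Rule 4 (eight consecutive points on the same side of the centre line) is satisfied at point 12.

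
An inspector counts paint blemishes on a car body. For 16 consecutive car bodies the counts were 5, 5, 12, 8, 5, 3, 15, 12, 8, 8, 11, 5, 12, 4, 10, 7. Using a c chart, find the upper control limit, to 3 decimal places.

16.676

c̄ = (5 + 5 + 12 + 8 + 5 + 3 + 15 + 12 + 8 + 8 + 11 + 5 + 12 + 4 + 10 + 7) / 16 = 130 / 16 = 8.1250
UCL = c̄ + 3√c̄ = 8.1250 + 3 × √8.1250 = 8.1250 + 3 × 2.8504 = 16.6763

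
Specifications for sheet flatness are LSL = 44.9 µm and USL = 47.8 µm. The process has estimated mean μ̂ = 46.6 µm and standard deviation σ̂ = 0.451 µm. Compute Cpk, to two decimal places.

Cpu = (USL − μ̂) / (3σ̂) = (47.8 − 46.6) / (3 × 0.451) = 0.8869; Cpl = (μ̂ − LSL) / (3σ̂) = (46.6 − 44.9) / (3 × 0.451) = 1.2565; Cpk = min(Cpu, Cpl) = 0.8869

0.89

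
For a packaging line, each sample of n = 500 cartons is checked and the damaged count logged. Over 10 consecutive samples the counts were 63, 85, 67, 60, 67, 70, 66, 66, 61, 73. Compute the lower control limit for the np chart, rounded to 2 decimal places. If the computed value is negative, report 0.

44.83

p̄ = Σdᵢ / (k·n) = 678 / (10 × 500) = 0.13560
LCL = np̄ − 3·√(np̄(1−p̄)) = 67.8000 − 3 × 7.6555 = 44.8336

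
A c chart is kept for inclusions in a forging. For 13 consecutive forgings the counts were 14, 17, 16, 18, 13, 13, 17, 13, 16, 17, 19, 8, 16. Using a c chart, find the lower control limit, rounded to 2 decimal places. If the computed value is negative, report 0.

c̄ = (14 + 17 + 16 + 18 + 13 + 13 + 17 + 13 + 16 + 17 + 19 + 8 + 16) / 13 = 197 / 13 = 15.1538
LCL = c̄ − 3√c̄ = 15.1538 − 3 × 3.8928 = 3.4755

3.48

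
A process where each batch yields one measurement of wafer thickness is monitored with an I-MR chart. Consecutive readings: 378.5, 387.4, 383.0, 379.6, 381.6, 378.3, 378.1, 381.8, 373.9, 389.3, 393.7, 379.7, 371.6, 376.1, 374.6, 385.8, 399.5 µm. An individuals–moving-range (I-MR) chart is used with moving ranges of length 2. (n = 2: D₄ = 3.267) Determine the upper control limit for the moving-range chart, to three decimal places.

Moving ranges: 8.9, 4.4, 3.4, 2.0, 3.3, 0.2, 3.7, 7.9, 15.4, 4.4, 14.0, 8.1, 4.5, 1.5, 11.2, 13.7; M̄R̄ = 106.6000 / 16 = 6.6625
UCL_MR = D₄·M̄R̄ = 3.267 × 6.6625 = 21.7664

21.766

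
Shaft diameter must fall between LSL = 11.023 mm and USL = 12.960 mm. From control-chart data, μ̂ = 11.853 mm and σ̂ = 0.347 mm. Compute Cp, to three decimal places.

0.930

Cp = (USL − LSL) / (6σ̂) = (12.960 − 11.023) / (6 × 0.347) = 1.9370 / 2.0820 = 0.9304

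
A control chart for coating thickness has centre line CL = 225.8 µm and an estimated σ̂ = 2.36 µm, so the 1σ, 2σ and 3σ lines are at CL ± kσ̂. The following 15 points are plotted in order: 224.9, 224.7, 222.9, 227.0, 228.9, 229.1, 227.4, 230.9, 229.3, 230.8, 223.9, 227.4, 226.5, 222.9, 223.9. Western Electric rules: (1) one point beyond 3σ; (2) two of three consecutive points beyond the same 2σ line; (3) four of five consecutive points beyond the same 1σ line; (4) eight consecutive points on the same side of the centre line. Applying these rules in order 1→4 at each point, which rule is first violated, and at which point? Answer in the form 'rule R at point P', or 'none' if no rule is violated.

Zone of each point (C = within 1σ̂, B = 1σ̂–2σ̂, A = 2σ̂–3σ̂, * = beyond 3σ̂; sign = side of CL): 1:-C, 2:-C, 3:-B, 4:+C, 5:+B, 6:+B, 7:+C, 8:+A, 9:+B, 10:+A, 11:-C, 12:+C, 13:+C, 14:-B, 15:-C
Rule 3 (four of five consecutive points beyond the same 1σ limit) is satisfied at point 9.

rule 3 at point 9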